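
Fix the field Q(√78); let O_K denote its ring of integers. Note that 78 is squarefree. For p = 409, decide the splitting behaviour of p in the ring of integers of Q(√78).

d = 78 ≡ 2 (mod 4), so O_K = ℤ[√78] and disc(K) = 4d = 312.
409 ∤ 312, so 409 is unramified.
(78/409) = 78^204 mod 409 = 408, giving Legendre symbol -1.
d is a non-residue mod p, hence 409 remains inert in O_K.

409 remains inert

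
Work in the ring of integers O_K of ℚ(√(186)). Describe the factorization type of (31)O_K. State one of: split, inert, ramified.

186 mod 4 = 2, hence disc K = 4·186 = 744 and O_K = ℤ[√186].
disc(K) = 744 = 31·24, so p = 31 is ramified.

ramified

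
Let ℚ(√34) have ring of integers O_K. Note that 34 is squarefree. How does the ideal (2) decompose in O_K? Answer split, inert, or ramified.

Since 34 ≢ 1 mod 4, the ring of integers is ℤ[√34] with discriminant 4·34 = 136.
2 divides disc(K) = 136, so 2 ramifies.

ramified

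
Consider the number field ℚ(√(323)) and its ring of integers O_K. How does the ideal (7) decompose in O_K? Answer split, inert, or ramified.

p splits

d = 323 ≡ 3 (mod 4), so O_K = ℤ[√323] and disc(K) = 4d = 1292.
disc(K) = 1292 is not divisible by 7; 7 is unramified.
Euler's criterion: 323^3 mod 7 = 1. Thus (323|7) = 1.
(323/7) = 1, so 7 splits.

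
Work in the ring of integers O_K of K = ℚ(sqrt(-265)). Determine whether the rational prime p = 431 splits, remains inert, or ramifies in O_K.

431 remains inert

d = -265 ≡ 3 (mod 4), so O_K = ℤ[√-265] and disc(K) = 4d = -1060.
disc(K) = -1060 is not divisible by 431; 431 is unramified.
Legendre symbol by Euler's criterion: (-265/431) ≡ (-265)^215 ≡ 430 (mod 431), i.e. (-265/431) = -1.
Legendre symbol -1 ⇒ 431 is inert.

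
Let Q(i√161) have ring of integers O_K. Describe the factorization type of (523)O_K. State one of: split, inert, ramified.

Since -161 ≢ 1 mod 4, the ring of integers is ℤ[√-161] with discriminant 4·(-161) = -644.
disc(K) = -644 is not divisible by 523; 523 is unramified.
Compute (-161/523) via Euler: 362^((523-1)/2) mod 523 = 522, so (-161/523) = -1.
Legendre symbol -1 ⇒ 523 is inert.

inert — (523) stays prime in O_K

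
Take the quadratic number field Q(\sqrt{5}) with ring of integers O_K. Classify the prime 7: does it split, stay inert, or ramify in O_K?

remains prime (inert)

5 mod 4 = 1, hence disc K = 5 and O_K = ℤ[(1+√5)/2].
disc(K) = 5 is not divisible by 7; 7 is unramified.
Compute (5/7) via Euler: 5^((7-1)/2) mod 7 = 6, so (5/7) = -1.
(5/7) = -1, so 7 is inert.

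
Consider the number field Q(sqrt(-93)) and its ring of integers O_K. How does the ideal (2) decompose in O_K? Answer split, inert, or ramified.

ramifies in O_K

d = -93 ≡ 3 (mod 4), so O_K = ℤ[√-93] and disc(K) = 4d = -372.
Ramification test: 2 | -372. The prime 2 ramifies in K.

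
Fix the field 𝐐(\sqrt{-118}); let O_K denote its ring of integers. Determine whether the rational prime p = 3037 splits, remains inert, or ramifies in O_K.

-118 mod 4 = 2, hence disc K = 4·(-118) = -472 and O_K = ℤ[√-118].
3037 ∤ -472, so 3037 is unramified.
Legendre symbol by Euler's criterion: (-118/3037) ≡ (-118)^1518 ≡ 3036 (mod 3037), i.e. (-118/3037) = -1.
d is a non-residue mod p, hence 3037 remains inert in O_K.

p is inert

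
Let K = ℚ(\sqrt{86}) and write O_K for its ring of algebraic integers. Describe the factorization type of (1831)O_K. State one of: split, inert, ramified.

1831 remains inert

86 mod 4 = 2, hence disc K = 4·86 = 344 and O_K = ℤ[√86].
1831 ∤ 344, so 1831 is unramified.
Compute (86/1831) via Euler: 86^((1831-1)/2) mod 1831 = 1830, so (86/1831) = -1.
Legendre symbol -1 ⇒ 1831 is inert.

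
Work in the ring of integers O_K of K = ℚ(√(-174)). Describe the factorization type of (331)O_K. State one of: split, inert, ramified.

p splits

d = -174 ≡ 2 (mod 4), so O_K = ℤ[√-174] and disc(K) = 4d = -696.
disc(K) = -696 is not divisible by 331; 331 is unramified.
Compute (-174/331) via Euler: 157^((331-1)/2) mod 331 = 1, so (-174/331) = 1.
(-174/331) = 1, so 331 splits.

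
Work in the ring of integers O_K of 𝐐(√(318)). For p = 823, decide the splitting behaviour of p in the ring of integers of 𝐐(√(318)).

p is inert

Since 318 ≢ 1 mod 4, the ring of integers is ℤ[√318] with discriminant 4·318 = 1272.
Since gcd(823, 1272) = 1 the prime 823 does not ramify.
Legendre symbol by Euler's criterion: (318/823) ≡ 318^411 ≡ 822 (mod 823), i.e. (318/823) = -1.
(318/823) = -1, so 823 is inert.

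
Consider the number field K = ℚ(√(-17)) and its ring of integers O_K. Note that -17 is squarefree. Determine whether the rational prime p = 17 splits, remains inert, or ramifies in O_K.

d = -17 ≡ 3 (mod 4), so O_K = ℤ[√-17] and disc(K) = 4d = -68.
Ramification test: 17 | -68. The prime 17 ramifies in K.

ramifies in O_K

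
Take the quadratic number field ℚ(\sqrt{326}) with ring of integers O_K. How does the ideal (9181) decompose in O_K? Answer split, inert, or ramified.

inert

Since 326 ≢ 1 mod 4, the ring of integers is ℤ[√326] with discriminant 4·326 = 1304.
Since gcd(9181, 1304) = 1 the prime 9181 does not ramify.
Legendre symbol by Euler's criterion: (326/9181) ≡ 326^4590 ≡ 9180 (mod 9181), i.e. (326/9181) = -1.
(326/9181) = -1, so 9181 is inert.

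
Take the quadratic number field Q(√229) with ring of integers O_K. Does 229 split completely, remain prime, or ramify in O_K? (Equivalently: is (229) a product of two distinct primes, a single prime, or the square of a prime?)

d = 229 ≡ 1 (mod 4), so O_K = ℤ[(1+√229)/2] and disc(K) = d = 229.
disc(K) = 229 = 229·1, so p = 229 is ramified.

229 is ramified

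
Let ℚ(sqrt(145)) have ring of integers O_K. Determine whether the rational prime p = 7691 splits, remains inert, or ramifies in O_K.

Since 145 ≡ 1 mod 4, the ring of integers is ℤ[(1+√145)/2] with discriminant 145.
Since gcd(7691, 145) = 1 the prime 7691 does not ramify.
Euler's criterion: 145^3845 mod 7691 = 1. Thus (145|7691) = 1.
Legendre symbol 1 ⇒ 7691 is split.

split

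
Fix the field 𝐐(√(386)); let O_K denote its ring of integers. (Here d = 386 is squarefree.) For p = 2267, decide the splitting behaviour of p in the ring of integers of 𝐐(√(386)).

d = 386 ≡ 2 (mod 4), so O_K = ℤ[√386] and disc(K) = 4d = 1544.
disc(K) = 1544 is not divisible by 2267; 2267 is unramified.
Legendre symbol by Euler's criterion: (386/2267) ≡ 386^1133 ≡ 2266 (mod 2267), i.e. (386/2267) = -1.
(386/2267) = -1, so 2267 is inert.

remains prime (inert)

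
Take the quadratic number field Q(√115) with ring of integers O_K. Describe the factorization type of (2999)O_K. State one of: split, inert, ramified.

inert — (2999) stays prime in O_K

d = 115 ≡ 3 (mod 4), so O_K = ℤ[√115] and disc(K) = 4d = 460.
2999 ∤ 460, so 2999 is unramified.
Legendre symbol by Euler's criterion: (115/2999) ≡ 115^1499 ≡ 2998 (mod 2999), i.e. (115/2999) = -1.
(115/2999) = -1, so 2999 is inert.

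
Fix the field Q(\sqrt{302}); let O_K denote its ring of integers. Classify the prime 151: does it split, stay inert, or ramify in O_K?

Since 302 ≢ 1 mod 4, the ring of integers is ℤ[√302] with discriminant 4·302 = 1208.
Ramification test: 151 | 1208. The prime 151 ramifies in K.

151 is ramified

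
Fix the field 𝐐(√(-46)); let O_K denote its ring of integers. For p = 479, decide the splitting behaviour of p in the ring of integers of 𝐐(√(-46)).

d = -46 ≡ 2 (mod 4), so O_K = ℤ[√-46] and disc(K) = 4d = -184.
Since gcd(479, -184) = 1 the prime 479 does not ramify.
Compute (-46/479) via Euler: 433^((479-1)/2) mod 479 = 478, so (-46/479) = -1.
d is a non-residue mod p, hence 479 remains inert in O_K.

p is inert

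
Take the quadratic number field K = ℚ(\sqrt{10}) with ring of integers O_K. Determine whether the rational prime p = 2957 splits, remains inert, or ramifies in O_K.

10 mod 4 = 2, hence disc K = 4·10 = 40 and O_K = ℤ[√10].
disc(K) = 40 is not divisible by 2957; 2957 is unramified.
Euler's criterion: 10^1478 mod 2957 = 1. Thus (10|2957) = 1.
Legendre symbol 1 ⇒ 2957 is split.

split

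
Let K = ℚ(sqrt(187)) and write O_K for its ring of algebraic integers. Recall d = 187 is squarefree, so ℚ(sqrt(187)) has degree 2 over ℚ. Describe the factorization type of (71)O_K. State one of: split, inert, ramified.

splits completely

d = 187 ≡ 3 (mod 4), so O_K = ℤ[√187] and disc(K) = 4d = 748.
71 ∤ 748, so 71 is unramified.
(187/71) = 45^35 mod 71 = 1, giving Legendre symbol 1.
Legendre symbol 1 ⇒ 71 is split.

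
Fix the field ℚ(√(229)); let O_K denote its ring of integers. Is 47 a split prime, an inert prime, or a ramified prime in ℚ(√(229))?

inert

d = 229 ≡ 1 (mod 4), so O_K = ℤ[(1+√229)/2] and disc(K) = d = 229.
Since gcd(47, 229) = 1 the prime 47 does not ramify.
Compute (229/47) via Euler: 41^((47-1)/2) mod 47 = 46, so (229/47) = -1.
(229/47) = -1, so 47 is inert.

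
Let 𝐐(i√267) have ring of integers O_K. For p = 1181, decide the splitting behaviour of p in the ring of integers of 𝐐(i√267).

split

-267 mod 4 = 1, hence disc K = -267 and O_K = ℤ[(1+√-267)/2].
Since gcd(1181, -267) = 1 the prime 1181 does not ramify.
(-267/1181) = 914^590 mod 1181 = 1, giving Legendre symbol 1.
d is a quadratic residue mod p, hence 1181 splits in O_K.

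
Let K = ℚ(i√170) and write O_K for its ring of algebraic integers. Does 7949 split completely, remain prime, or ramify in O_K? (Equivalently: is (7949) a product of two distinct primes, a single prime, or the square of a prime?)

-170 mod 4 = 2, hence disc K = 4·(-170) = -680 and O_K = ℤ[√-170].
7949 ∤ -680, so 7949 is unramified.
(-170/7949) = 7779^3974 mod 7949 = 1, giving Legendre symbol 1.
d is a quadratic residue mod p, hence 7949 splits in O_K.

7949 splits in O_K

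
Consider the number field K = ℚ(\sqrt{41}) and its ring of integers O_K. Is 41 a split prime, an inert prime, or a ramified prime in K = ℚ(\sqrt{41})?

41 mod 4 = 1, hence disc K = 41 and O_K = ℤ[(1+√41)/2].
disc(K) = 41 = 41·1, so p = 41 is ramified.

ramified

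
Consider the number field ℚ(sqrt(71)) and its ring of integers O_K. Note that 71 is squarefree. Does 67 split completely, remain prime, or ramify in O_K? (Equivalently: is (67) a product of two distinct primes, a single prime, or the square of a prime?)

splits completely

d = 71 ≡ 3 (mod 4), so O_K = ℤ[√71] and disc(K) = 4d = 284.
Since gcd(67, 284) = 1 the prime 67 does not ramify.
Euler's criterion: 71^33 mod 67 = 1. Thus (71|67) = 1.
Legendre symbol 1 ⇒ 67 is split.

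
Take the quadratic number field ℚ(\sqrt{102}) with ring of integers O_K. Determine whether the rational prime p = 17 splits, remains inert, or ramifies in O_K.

p ramifies

102 mod 4 = 2, hence disc K = 4·102 = 408 and O_K = ℤ[√102].
disc(K) = 408 = 17·24, so p = 17 is ramified.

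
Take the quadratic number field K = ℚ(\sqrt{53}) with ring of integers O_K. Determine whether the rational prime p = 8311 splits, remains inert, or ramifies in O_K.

d = 53 ≡ 1 (mod 4), so O_K = ℤ[(1+√53)/2] and disc(K) = d = 53.
Since gcd(8311, 53) = 1 the prime 8311 does not ramify.
Compute (53/8311) via Euler: 53^((8311-1)/2) mod 8311 = 1, so (53/8311) = 1.
d is a quadratic residue mod p, hence 8311 splits in O_K.

split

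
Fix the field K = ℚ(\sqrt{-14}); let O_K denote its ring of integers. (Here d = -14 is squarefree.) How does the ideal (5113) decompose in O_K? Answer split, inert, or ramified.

Since -14 ≢ 1 mod 4, the ring of integers is ℤ[√-14] with discriminant 4·(-14) = -56.
Since gcd(5113, -56) = 1 the prime 5113 does not ramify.
Compute (-14/5113) via Euler: 5099^((5113-1)/2) mod 5113 = 5112, so (-14/5113) = -1.
Legendre symbol -1 ⇒ 5113 is inert.

remains prime (inert)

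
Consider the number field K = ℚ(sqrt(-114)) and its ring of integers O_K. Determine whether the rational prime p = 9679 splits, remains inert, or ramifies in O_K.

split — (9679) = 𝔭₁𝔭₂ with 𝔭₁ ≠ 𝔭₂

Since -114 ≢ 1 mod 4, the ring of integers is ℤ[√-114] with discriminant 4·(-114) = -456.
9679 ∤ -456, so 9679 is unramified.
Euler's criterion: (-114)^4839 mod 9679 = 1. Thus (-114|9679) = 1.
Legendre symbol 1 ⇒ 9679 is split.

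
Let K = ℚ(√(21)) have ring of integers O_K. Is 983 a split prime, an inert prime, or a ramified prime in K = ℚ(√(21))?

Since 21 ≡ 1 mod 4, the ring of integers is ℤ[(1+√21)/2] with discriminant 21.
Since gcd(983, 21) = 1 the prime 983 does not ramify.
(21/983) = 21^491 mod 983 = 1, giving Legendre symbol 1.
Legendre symbol 1 ⇒ 983 is split.

split — (983) = 𝔭₁𝔭₂ with 𝔭₁ ≠ 𝔭₂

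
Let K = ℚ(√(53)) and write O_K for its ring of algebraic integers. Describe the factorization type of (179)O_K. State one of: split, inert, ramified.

remains prime (inert)

53 mod 4 = 1, hence disc K = 53 and O_K = ℤ[(1+√53)/2].
179 ∤ 53, so 179 is unramified.
(53/179) = 53^89 mod 179 = 178, giving Legendre symbol -1.
(53/179) = -1, so 179 is inert.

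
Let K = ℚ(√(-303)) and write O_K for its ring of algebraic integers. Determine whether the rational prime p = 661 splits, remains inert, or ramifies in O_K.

d = -303 ≡ 1 (mod 4), so O_K = ℤ[(1+√-303)/2] and disc(K) = d = -303.
661 ∤ -303, so 661 is unramified.
Legendre symbol by Euler's criterion: (-303/661) ≡ (-303)^330 ≡ 660 (mod 661), i.e. (-303/661) = -1.
(-303/661) = -1, so 661 is inert.

inert — (661) stays prime in O_K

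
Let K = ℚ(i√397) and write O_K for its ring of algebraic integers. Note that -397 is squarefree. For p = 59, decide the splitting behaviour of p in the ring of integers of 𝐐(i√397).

-397 mod 4 = 3, hence disc K = 4·(-397) = -1588 and O_K = ℤ[√-397].
Since gcd(59, -1588) = 1 the prime 59 does not ramify.
Compute (-397/59) via Euler: 16^((59-1)/2) mod 59 = 1, so (-397/59) = 1.
d is a quadratic residue mod p, hence 59 splits in O_K.

split — (59) = 𝔭₁𝔭₂ with 𝔭₁ ≠ 𝔭₂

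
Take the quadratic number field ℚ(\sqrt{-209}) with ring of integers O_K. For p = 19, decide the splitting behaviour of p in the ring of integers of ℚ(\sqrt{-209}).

-209 mod 4 = 3, hence disc K = 4·(-209) = -836 and O_K = ℤ[√-209].
Ramification test: 19 | -836. The prime 19 ramifies in K.

ramified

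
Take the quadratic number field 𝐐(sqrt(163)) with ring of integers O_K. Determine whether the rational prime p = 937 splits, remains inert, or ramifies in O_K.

inert — (937) stays prime in O_K

Since 163 ≢ 1 mod 4, the ring of integers is ℤ[√163] with discriminant 4·163 = 652.
Since gcd(937, 652) = 1 the prime 937 does not ramify.
Euler's criterion: 163^468 mod 937 = 936. Thus (163|937) = -1.
d is a non-residue mod p, hence 937 remains inert in O_K.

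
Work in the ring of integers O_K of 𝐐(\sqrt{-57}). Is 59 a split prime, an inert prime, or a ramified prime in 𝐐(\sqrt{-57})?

p is inert

d = -57 ≡ 3 (mod 4), so O_K = ℤ[√-57] and disc(K) = 4d = -228.
59 ∤ -228, so 59 is unramified.
Euler's criterion: (-57)^29 mod 59 = 58. Thus (-57|59) = -1.
Legendre symbol -1 ⇒ 59 is inert.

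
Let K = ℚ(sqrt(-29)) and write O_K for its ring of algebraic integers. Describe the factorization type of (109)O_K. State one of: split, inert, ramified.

d = -29 ≡ 3 (mod 4), so O_K = ℤ[√-29] and disc(K) = 4d = -116.
Since gcd(109, -116) = 1 the prime 109 does not ramify.
(-29/109) = 80^54 mod 109 = 1, giving Legendre symbol 1.
(-29/109) = 1, so 109 splits.

p splits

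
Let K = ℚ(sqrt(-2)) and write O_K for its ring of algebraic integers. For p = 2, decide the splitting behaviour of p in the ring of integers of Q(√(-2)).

2 is ramified

-2 mod 4 = 2, hence disc K = 4·(-2) = -8 and O_K = ℤ[√-2].
2 divides disc(K) = -8, so 2 ramifies.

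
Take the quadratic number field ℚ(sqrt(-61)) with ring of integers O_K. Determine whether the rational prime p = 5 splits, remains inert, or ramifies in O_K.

Since -61 ≢ 1 mod 4, the ring of integers is ℤ[√-61] with discriminant 4·(-61) = -244.
Since gcd(5, -244) = 1 the prime 5 does not ramify.
(-61/5) = 4^2 mod 5 = 1, giving Legendre symbol 1.
d is a quadratic residue mod p, hence 5 splits in O_K.

split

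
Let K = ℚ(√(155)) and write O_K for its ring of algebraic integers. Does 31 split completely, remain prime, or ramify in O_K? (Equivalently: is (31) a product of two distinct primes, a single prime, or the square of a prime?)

155 mod 4 = 3, hence disc K = 4·155 = 620 and O_K = ℤ[√155].
disc(K) = 620 = 31·20, so p = 31 is ramified.

ramified — (31) = 𝔭²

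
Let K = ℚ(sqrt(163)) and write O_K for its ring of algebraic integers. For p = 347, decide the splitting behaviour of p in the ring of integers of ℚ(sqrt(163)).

d = 163 ≡ 3 (mod 4), so O_K = ℤ[√163] and disc(K) = 4d = 652.
347 ∤ 652, so 347 is unramified.
Legendre symbol by Euler's criterion: (163/347) ≡ 163^173 ≡ 346 (mod 347), i.e. (163/347) = -1.
Legendre symbol -1 ⇒ 347 is inert.

inert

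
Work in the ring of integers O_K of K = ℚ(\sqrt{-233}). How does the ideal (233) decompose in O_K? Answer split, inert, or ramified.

ramified

d = -233 ≡ 3 (mod 4), so O_K = ℤ[√-233] and disc(K) = 4d = -932.
Ramification test: 233 | -932. The prime 233 ramifies in K.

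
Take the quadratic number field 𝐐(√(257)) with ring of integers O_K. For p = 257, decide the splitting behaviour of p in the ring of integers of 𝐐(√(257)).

ramifies in O_K

d = 257 ≡ 1 (mod 4), so O_K = ℤ[(1+√257)/2] and disc(K) = d = 257.
257 divides disc(K) = 257, so 257 ramifies.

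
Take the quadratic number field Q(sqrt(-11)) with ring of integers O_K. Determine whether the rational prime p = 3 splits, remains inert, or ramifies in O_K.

p splits

-11 mod 4 = 1, hence disc K = -11 and O_K = ℤ[(1+√-11)/2].
disc(K) = -11 is not divisible by 3; 3 is unramified.
Legendre symbol by Euler's criterion: (-11/3) ≡ (-11)^1 ≡ 1 (mod 3), i.e. (-11/3) = 1.
(-11/3) = 1, so 3 splits.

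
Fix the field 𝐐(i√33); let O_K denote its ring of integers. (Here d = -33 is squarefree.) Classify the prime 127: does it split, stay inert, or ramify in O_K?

d = -33 ≡ 3 (mod 4), so O_K = ℤ[√-33] and disc(K) = 4d = -132.
disc(K) = -132 is not divisible by 127; 127 is unramified.
(-33/127) = 94^63 mod 127 = 1, giving Legendre symbol 1.
Legendre symbol 1 ⇒ 127 is split.

split — (127) = 𝔭₁𝔭₂ with 𝔭₁ ≠ 𝔭₂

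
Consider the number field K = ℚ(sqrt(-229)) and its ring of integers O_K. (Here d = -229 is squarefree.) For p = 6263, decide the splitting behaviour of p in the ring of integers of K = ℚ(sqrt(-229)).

inert — (6263) stays prime in O_K

Since -229 ≢ 1 mod 4, the ring of integers is ℤ[√-229] with discriminant 4·(-229) = -916.
Since gcd(6263, -916) = 1 the prime 6263 does not ramify.
Euler's criterion: (-229)^3131 mod 6263 = 6262. Thus (-229|6263) = -1.
(-229/6263) = -1, so 6263 is inert.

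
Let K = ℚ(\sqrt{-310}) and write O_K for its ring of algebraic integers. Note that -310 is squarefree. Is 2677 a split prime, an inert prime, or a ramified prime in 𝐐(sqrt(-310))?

inert — (2677) stays prime in O_K

d = -310 ≡ 2 (mod 4), so O_K = ℤ[√-310] and disc(K) = 4d = -1240.
Since gcd(2677, -1240) = 1 the prime 2677 does not ramify.
Euler's criterion: (-310)^1338 mod 2677 = 2676. Thus (-310|2677) = -1.
d is a non-residue mod p, hence 2677 remains inert in O_K.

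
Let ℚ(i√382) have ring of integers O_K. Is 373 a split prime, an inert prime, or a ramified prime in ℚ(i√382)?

split

Since -382 ≢ 1 mod 4, the ring of integers is ℤ[√-382] with discriminant 4·(-382) = -1528.
disc(K) = -1528 is not divisible by 373; 373 is unramified.
Euler's criterion: (-382)^186 mod 373 = 1. Thus (-382|373) = 1.
(-382/373) = 1, so 373 splits.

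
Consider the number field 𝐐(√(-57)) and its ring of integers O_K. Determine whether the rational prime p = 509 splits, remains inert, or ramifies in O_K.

d = -57 ≡ 3 (mod 4), so O_K = ℤ[√-57] and disc(K) = 4d = -228.
509 ∤ -228, so 509 is unramified.
Compute (-57/509) via Euler: 452^((509-1)/2) mod 509 = 1, so (-57/509) = 1.
Legendre symbol 1 ⇒ 509 is split.

split — (509) = 𝔭₁𝔭₂ with 𝔭₁ ≠ 𝔭₂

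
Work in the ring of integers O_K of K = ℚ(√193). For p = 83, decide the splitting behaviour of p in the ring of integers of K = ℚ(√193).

p splits

d = 193 ≡ 1 (mod 4), so O_K = ℤ[(1+√193)/2] and disc(K) = d = 193.
disc(K) = 193 is not divisible by 83; 83 is unramified.
Euler's criterion: 193^41 mod 83 = 1. Thus (193|83) = 1.
d is a quadratic residue mod p, hence 83 splits in O_K.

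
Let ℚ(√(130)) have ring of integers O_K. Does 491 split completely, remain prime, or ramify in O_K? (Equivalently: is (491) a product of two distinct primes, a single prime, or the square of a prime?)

Since 130 ≢ 1 mod 4, the ring of integers is ℤ[√130] with discriminant 4·130 = 520.
Since gcd(491, 520) = 1 the prime 491 does not ramify.
Compute (130/491) via Euler: 130^((491-1)/2) mod 491 = 490, so (130/491) = -1.
d is a non-residue mod p, hence 491 remains inert in O_K.

p is inert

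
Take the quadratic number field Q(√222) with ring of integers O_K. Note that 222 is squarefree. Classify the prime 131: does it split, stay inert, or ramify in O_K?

Since 222 ≢ 1 mod 4, the ring of integers is ℤ[√222] with discriminant 4·222 = 888.
131 ∤ 888, so 131 is unramified.
Compute (222/131) via Euler: 91^((131-1)/2) mod 131 = 1, so (222/131) = 1.
Legendre symbol 1 ⇒ 131 is split.

split — (131) = 𝔭₁𝔭₂ with 𝔭₁ ≠ 𝔭₂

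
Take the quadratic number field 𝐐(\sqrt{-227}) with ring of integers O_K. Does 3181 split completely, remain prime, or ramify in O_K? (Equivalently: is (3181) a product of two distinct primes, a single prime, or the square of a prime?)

-227 mod 4 = 1, hence disc K = -227 and O_K = ℤ[(1+√-227)/2].
disc(K) = -227 is not divisible by 3181; 3181 is unramified.
(-227/3181) = 2954^1590 mod 3181 = 1, giving Legendre symbol 1.
d is a quadratic residue mod p, hence 3181 splits in O_K.

p splits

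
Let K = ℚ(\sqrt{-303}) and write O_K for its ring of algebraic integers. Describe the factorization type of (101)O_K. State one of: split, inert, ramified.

ramifies in O_K

-303 mod 4 = 1, hence disc K = -303 and O_K = ℤ[(1+√-303)/2].
101 divides disc(K) = -303, so 101 ramifies.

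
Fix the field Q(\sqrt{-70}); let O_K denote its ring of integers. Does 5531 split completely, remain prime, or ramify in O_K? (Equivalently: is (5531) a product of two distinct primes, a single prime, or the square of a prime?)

Since -70 ≢ 1 mod 4, the ring of integers is ℤ[√-70] with discriminant 4·(-70) = -280.
Since gcd(5531, -280) = 1 the prime 5531 does not ramify.
Compute (-70/5531) via Euler: 5461^((5531-1)/2) mod 5531 = 5530, so (-70/5531) = -1.
Legendre symbol -1 ⇒ 5531 is inert.

p is inert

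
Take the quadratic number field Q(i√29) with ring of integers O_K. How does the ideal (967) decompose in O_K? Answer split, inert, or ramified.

Since -29 ≢ 1 mod 4, the ring of integers is ℤ[√-29] with discriminant 4·(-29) = -116.
967 ∤ -116, so 967 is unramified.
Compute (-29/967) via Euler: 938^((967-1)/2) mod 967 = 1, so (-29/967) = 1.
d is a quadratic residue mod p, hence 967 splits in O_K.

splits completely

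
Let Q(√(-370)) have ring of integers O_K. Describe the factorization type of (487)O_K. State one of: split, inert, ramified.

inert — (487) stays prime in O_K

-370 mod 4 = 2, hence disc K = 4·(-370) = -1480 and O_K = ℤ[√-370].
Since gcd(487, -1480) = 1 the prime 487 does not ramify.
Compute (-370/487) via Euler: 117^((487-1)/2) mod 487 = 486, so (-370/487) = -1.
(-370/487) = -1, so 487 is inert.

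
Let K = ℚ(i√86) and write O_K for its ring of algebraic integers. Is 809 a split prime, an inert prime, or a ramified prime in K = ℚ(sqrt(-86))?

-86 mod 4 = 2, hence disc K = 4·(-86) = -344 and O_K = ℤ[√-86].
Since gcd(809, -344) = 1 the prime 809 does not ramify.
(-86/809) = 723^404 mod 809 = 1, giving Legendre symbol 1.
Legendre symbol 1 ⇒ 809 is split.

split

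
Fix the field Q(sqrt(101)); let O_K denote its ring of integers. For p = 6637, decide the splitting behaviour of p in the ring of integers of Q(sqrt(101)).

remains prime (inert)

101 mod 4 = 1, hence disc K = 101 and O_K = ℤ[(1+√101)/2].
6637 ∤ 101, so 6637 is unramified.
Legendre symbol by Euler's criterion: (101/6637) ≡ 101^3318 ≡ 6636 (mod 6637), i.e. (101/6637) = -1.
d is a non-residue mod p, hence 6637 remains inert in O_K.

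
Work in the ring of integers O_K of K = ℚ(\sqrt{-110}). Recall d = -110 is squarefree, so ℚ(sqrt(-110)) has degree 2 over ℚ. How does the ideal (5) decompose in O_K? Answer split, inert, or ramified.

d = -110 ≡ 2 (mod 4), so O_K = ℤ[√-110] and disc(K) = 4d = -440.
5 divides disc(K) = -440, so 5 ramifies.

5 is ramified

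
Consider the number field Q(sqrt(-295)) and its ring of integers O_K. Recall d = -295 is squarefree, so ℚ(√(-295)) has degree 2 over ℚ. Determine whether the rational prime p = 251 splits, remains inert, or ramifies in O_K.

d = -295 ≡ 1 (mod 4), so O_K = ℤ[(1+√-295)/2] and disc(K) = d = -295.
251 ∤ -295, so 251 is unramified.
(-295/251) = 207^125 mod 251 = 1, giving Legendre symbol 1.
Legendre symbol 1 ⇒ 251 is split.

split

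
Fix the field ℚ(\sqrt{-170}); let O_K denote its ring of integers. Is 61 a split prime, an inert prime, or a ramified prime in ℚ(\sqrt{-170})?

d = -170 ≡ 2 (mod 4), so O_K = ℤ[√-170] and disc(K) = 4d = -680.
61 ∤ -680, so 61 is unramified.
Legendre symbol by Euler's criterion: (-170/61) ≡ (-170)^30 ≡ 1 (mod 61), i.e. (-170/61) = 1.
d is a quadratic residue mod p, hence 61 splits in O_K.

splits completely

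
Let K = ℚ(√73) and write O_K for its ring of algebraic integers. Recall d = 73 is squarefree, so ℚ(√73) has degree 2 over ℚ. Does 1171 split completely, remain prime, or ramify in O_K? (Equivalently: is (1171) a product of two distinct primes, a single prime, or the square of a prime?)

73 mod 4 = 1, hence disc K = 73 and O_K = ℤ[(1+√73)/2].
disc(K) = 73 is not divisible by 1171; 1171 is unramified.
Legendre symbol by Euler's criterion: (73/1171) ≡ 73^585 ≡ 1 (mod 1171), i.e. (73/1171) = 1.
Legendre symbol 1 ⇒ 1171 is split.

p splits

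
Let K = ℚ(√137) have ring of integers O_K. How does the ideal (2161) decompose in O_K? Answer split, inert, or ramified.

remains prime (inert)

137 mod 4 = 1, hence disc K = 137 and O_K = ℤ[(1+√137)/2].
Since gcd(2161, 137) = 1 the prime 2161 does not ramify.
Euler's criterion: 137^1080 mod 2161 = 2160. Thus (137|2161) = -1.
d is a non-residue mod p, hence 2161 remains inert in O_K.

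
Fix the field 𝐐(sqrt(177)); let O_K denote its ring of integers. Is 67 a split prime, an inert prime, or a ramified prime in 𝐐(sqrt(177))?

177 mod 4 = 1, hence disc K = 177 and O_K = ℤ[(1+√177)/2].
67 ∤ 177, so 67 is unramified.
Legendre symbol by Euler's criterion: (177/67) ≡ 177^33 ≡ 66 (mod 67), i.e. (177/67) = -1.
d is a non-residue mod p, hence 67 remains inert in O_K.

inert — (67) stays prime in O_K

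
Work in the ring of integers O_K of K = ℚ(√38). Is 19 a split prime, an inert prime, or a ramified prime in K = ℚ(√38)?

19 is ramified

38 mod 4 = 2, hence disc K = 4·38 = 152 and O_K = ℤ[√38].
disc(K) = 152 = 19·8, so p = 19 is ramified.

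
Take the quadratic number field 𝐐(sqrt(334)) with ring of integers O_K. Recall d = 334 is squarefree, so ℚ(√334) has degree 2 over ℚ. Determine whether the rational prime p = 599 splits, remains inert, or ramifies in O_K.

d = 334 ≡ 2 (mod 4), so O_K = ℤ[√334] and disc(K) = 4d = 1336.
Since gcd(599, 1336) = 1 the prime 599 does not ramify.
(334/599) = 334^299 mod 599 = 598, giving Legendre symbol -1.
d is a non-residue mod p, hence 599 remains inert in O_K.

remains prime (inert)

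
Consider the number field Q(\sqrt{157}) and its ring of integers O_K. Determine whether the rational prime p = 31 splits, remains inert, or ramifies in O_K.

d = 157 ≡ 1 (mod 4), so O_K = ℤ[(1+√157)/2] and disc(K) = d = 157.
disc(K) = 157 is not divisible by 31; 31 is unramified.
(157/31) = 2^15 mod 31 = 1, giving Legendre symbol 1.
d is a quadratic residue mod p, hence 31 splits in O_K.

split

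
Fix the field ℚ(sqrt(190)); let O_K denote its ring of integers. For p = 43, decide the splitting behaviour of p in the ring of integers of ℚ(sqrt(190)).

Since 190 ≢ 1 mod 4, the ring of integers is ℤ[√190] with discriminant 4·190 = 760.
Since gcd(43, 760) = 1 the prime 43 does not ramify.
Compute (190/43) via Euler: 18^((43-1)/2) mod 43 = 42, so (190/43) = -1.
d is a non-residue mod p, hence 43 remains inert in O_K.

inert — (43) stays prime in O_K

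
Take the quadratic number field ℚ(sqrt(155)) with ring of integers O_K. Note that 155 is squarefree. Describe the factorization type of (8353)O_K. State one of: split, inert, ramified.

155 mod 4 = 3, hence disc K = 4·155 = 620 and O_K = ℤ[√155].
Since gcd(8353, 620) = 1 the prime 8353 does not ramify.
Euler's criterion: 155^4176 mod 8353 = 8352. Thus (155|8353) = -1.
Legendre symbol -1 ⇒ 8353 is inert.

remains prime (inert)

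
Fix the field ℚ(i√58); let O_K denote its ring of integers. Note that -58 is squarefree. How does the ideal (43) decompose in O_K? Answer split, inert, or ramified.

-58 mod 4 = 2, hence disc K = 4·(-58) = -232 and O_K = ℤ[√-58].
43 ∤ -232, so 43 is unramified.
(-58/43) = 28^21 mod 43 = 42, giving Legendre symbol -1.
(-58/43) = -1, so 43 is inert.

p is inert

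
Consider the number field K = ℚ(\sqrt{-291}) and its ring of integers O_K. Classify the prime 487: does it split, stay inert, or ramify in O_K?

splits completely

Since -291 ≡ 1 mod 4, the ring of integers is ℤ[(1+√-291)/2] with discriminant -291.
Since gcd(487, -291) = 1 the prime 487 does not ramify.
Euler's criterion: (-291)^243 mod 487 = 1. Thus (-291|487) = 1.
d is a quadratic residue mod p, hence 487 splits in O_K.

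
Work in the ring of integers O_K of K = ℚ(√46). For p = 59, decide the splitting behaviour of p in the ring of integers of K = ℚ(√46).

Since 46 ≢ 1 mod 4, the ring of integers is ℤ[√46] with discriminant 4·46 = 184.
disc(K) = 184 is not divisible by 59; 59 is unramified.
Euler's criterion: 46^29 mod 59 = 1. Thus (46|59) = 1.
d is a quadratic residue mod p, hence 59 splits in O_K.

p splits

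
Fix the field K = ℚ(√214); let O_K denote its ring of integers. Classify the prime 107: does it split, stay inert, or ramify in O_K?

d = 214 ≡ 2 (mod 4), so O_K = ℤ[√214] and disc(K) = 4d = 856.
Ramification test: 107 | 856. The prime 107 ramifies in K.

107 is ramified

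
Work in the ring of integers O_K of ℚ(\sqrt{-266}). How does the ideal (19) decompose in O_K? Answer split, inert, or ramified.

Since -266 ≢ 1 mod 4, the ring of integers is ℤ[√-266] with discriminant 4·(-266) = -1064.
disc(K) = -1064 = 19·(-56), so p = 19 is ramified.

ramifies in O_K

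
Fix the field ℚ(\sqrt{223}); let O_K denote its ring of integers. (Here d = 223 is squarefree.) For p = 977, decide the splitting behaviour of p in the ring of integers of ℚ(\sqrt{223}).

223 mod 4 = 3, hence disc K = 4·223 = 892 and O_K = ℤ[√223].
disc(K) = 892 is not divisible by 977; 977 is unramified.
Euler's criterion: 223^488 mod 977 = 976. Thus (223|977) = -1.
Legendre symbol -1 ⇒ 977 is inert.

p is inert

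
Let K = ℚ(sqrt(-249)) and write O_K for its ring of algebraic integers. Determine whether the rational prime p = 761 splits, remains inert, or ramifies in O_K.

d = -249 ≡ 3 (mod 4), so O_K = ℤ[√-249] and disc(K) = 4d = -996.
disc(K) = -996 is not divisible by 761; 761 is unramified.
Compute (-249/761) via Euler: 512^((761-1)/2) mod 761 = 1, so (-249/761) = 1.
(-249/761) = 1, so 761 splits.

split — (761) = 𝔭₁𝔭₂ with 𝔭₁ ≠ 𝔭₂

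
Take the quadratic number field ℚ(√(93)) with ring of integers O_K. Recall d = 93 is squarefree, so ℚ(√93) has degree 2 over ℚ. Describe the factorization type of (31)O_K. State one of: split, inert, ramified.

ramified

d = 93 ≡ 1 (mod 4), so O_K = ℤ[(1+√93)/2] and disc(K) = d = 93.
disc(K) = 93 = 31·3, so p = 31 is ramified.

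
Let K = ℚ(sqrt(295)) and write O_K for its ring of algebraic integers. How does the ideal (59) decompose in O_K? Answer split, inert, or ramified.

d = 295 ≡ 3 (mod 4), so O_K = ℤ[√295] and disc(K) = 4d = 1180.
Ramification test: 59 | 1180. The prime 59 ramifies in K.

ramifies in O_K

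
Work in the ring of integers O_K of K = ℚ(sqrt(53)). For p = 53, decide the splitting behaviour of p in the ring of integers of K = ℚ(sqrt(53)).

d = 53 ≡ 1 (mod 4), so O_K = ℤ[(1+√53)/2] and disc(K) = d = 53.
53 divides disc(K) = 53, so 53 ramifies.

ramifies in O_K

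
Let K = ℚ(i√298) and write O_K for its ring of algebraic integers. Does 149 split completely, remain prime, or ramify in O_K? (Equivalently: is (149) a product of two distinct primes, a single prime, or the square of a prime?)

d = -298 ≡ 2 (mod 4), so O_K = ℤ[√-298] and disc(K) = 4d = -1192.
149 divides disc(K) = -1192, so 149 ramifies.

ramified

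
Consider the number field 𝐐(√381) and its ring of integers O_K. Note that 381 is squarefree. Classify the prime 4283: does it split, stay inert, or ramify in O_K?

381 mod 4 = 1, hence disc K = 381 and O_K = ℤ[(1+√381)/2].
disc(K) = 381 is not divisible by 4283; 4283 is unramified.
Euler's criterion: 381^2141 mod 4283 = 1. Thus (381|4283) = 1.
d is a quadratic residue mod p, hence 4283 splits in O_K.

p splits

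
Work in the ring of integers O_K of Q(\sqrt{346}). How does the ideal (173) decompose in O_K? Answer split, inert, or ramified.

ramified

d = 346 ≡ 2 (mod 4), so O_K = ℤ[√346] and disc(K) = 4d = 1384.
173 divides disc(K) = 1384, so 173 ramifies.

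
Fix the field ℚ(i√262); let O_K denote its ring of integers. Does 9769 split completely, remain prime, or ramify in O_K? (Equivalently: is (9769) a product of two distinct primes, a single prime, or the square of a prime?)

9769 splits in O_K

-262 mod 4 = 2, hence disc K = 4·(-262) = -1048 and O_K = ℤ[√-262].
9769 ∤ -1048, so 9769 is unramified.
Legendre symbol by Euler's criterion: (-262/9769) ≡ (-262)^4884 ≡ 1 (mod 9769), i.e. (-262/9769) = 1.
Legendre symbol 1 ⇒ 9769 is split.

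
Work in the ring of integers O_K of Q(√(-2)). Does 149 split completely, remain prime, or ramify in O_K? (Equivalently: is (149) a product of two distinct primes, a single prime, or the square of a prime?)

remains prime (inert)

Since -2 ≢ 1 mod 4, the ring of integers is ℤ[√-2] with discriminant 4·(-2) = -8.
disc(K) = -8 is not divisible by 149; 149 is unramified.
Legendre symbol by Euler's criterion: (-2/149) ≡ (-2)^74 ≡ 148 (mod 149), i.e. (-2/149) = -1.
(-2/149) = -1, so 149 is inert.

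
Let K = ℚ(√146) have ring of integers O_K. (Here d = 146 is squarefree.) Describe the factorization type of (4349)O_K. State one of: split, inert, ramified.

Since 146 ≢ 1 mod 4, the ring of integers is ℤ[√146] with discriminant 4·146 = 584.
4349 ∤ 584, so 4349 is unramified.
Legendre symbol by Euler's criterion: (146/4349) ≡ 146^2174 ≡ 1 (mod 4349), i.e. (146/4349) = 1.
Legendre symbol 1 ⇒ 4349 is split.

4349 splits in O_K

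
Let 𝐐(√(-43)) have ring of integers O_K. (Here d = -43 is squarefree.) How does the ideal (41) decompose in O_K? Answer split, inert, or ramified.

split

d = -43 ≡ 1 (mod 4), so O_K = ℤ[(1+√-43)/2] and disc(K) = d = -43.
Since gcd(41, -43) = 1 the prime 41 does not ramify.
Compute (-43/41) via Euler: 39^((41-1)/2) mod 41 = 1, so (-43/41) = 1.
Legendre symbol 1 ⇒ 41 is split.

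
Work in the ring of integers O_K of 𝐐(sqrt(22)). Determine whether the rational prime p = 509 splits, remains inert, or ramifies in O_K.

Since 22 ≢ 1 mod 4, the ring of integers is ℤ[√22] with discriminant 4·22 = 88.
Since gcd(509, 88) = 1 the prime 509 does not ramify.
Compute (22/509) via Euler: 22^((509-1)/2) mod 509 = 508, so (22/509) = -1.
d is a non-residue mod p, hence 509 remains inert in O_K.

inert — (509) stays prime in O_K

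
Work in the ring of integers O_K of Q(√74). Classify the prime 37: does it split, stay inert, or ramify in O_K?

74 mod 4 = 2, hence disc K = 4·74 = 296 and O_K = ℤ[√74].
37 divides disc(K) = 296, so 37 ramifies.

ramified — (37) = 𝔭²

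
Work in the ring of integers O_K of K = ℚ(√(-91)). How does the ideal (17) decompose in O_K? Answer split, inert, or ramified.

d = -91 ≡ 1 (mod 4), so O_K = ℤ[(1+√-91)/2] and disc(K) = d = -91.
Since gcd(17, -91) = 1 the prime 17 does not ramify.
Legendre symbol by Euler's criterion: (-91/17) ≡ (-91)^8 ≡ 16 (mod 17), i.e. (-91/17) = -1.
Legendre symbol -1 ⇒ 17 is inert.

17 remains inert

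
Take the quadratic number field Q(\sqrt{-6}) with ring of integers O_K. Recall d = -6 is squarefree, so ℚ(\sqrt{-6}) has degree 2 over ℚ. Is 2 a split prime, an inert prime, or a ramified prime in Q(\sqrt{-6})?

ramified — (2) = 𝔭²

Since -6 ≢ 1 mod 4, the ring of integers is ℤ[√-6] with discriminant 4·(-6) = -24.
disc(K) = -24 = 2·(-12), so p = 2 is ramified.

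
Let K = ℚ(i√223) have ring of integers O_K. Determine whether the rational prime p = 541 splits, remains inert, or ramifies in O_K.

remains prime (inert)

Since -223 ≡ 1 mod 4, the ring of integers is ℤ[(1+√-223)/2] with discriminant -223.
disc(K) = -223 is not divisible by 541; 541 is unramified.
(-223/541) = 318^270 mod 541 = 540, giving Legendre symbol -1.
Legendre symbol -1 ⇒ 541 is inert.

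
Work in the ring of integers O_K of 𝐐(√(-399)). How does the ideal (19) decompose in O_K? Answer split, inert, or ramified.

ramified — (19) = 𝔭²

-399 mod 4 = 1, hence disc K = -399 and O_K = ℤ[(1+√-399)/2].
Ramification test: 19 | -399. The prime 19 ramifies in K.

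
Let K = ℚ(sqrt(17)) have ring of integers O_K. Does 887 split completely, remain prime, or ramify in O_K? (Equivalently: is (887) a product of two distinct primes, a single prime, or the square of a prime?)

887 remains inert

17 mod 4 = 1, hence disc K = 17 and O_K = ℤ[(1+√17)/2].
Since gcd(887, 17) = 1 the prime 887 does not ramify.
Compute (17/887) via Euler: 17^((887-1)/2) mod 887 = 886, so (17/887) = -1.
(17/887) = -1, so 887 is inert.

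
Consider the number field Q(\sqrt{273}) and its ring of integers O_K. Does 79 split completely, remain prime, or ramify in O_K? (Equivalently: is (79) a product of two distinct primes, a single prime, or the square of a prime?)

d = 273 ≡ 1 (mod 4), so O_K = ℤ[(1+√273)/2] and disc(K) = d = 273.
disc(K) = 273 is not divisible by 79; 79 is unramified.
(273/79) = 36^39 mod 79 = 1, giving Legendre symbol 1.
(273/79) = 1, so 79 splits.

split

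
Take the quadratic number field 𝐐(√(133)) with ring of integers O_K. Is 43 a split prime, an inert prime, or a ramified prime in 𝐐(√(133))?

133 mod 4 = 1, hence disc K = 133 and O_K = ℤ[(1+√133)/2].
43 ∤ 133, so 43 is unramified.
Compute (133/43) via Euler: 4^((43-1)/2) mod 43 = 1, so (133/43) = 1.
d is a quadratic residue mod p, hence 43 splits in O_K.

43 splits in O_K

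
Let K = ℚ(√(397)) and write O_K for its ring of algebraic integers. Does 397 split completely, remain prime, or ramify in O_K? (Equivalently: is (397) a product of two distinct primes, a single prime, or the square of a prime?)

p ramifies

Since 397 ≡ 1 mod 4, the ring of integers is ℤ[(1+√397)/2] with discriminant 397.
Ramification test: 397 | 397. The prime 397 ramifies in K.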